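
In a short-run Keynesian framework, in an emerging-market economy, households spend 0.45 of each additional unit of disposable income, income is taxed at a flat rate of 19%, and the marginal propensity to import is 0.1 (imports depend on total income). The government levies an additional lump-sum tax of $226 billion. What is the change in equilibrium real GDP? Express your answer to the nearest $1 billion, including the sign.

A lump-sum tax change of +$226 billion shifts disposable income by −$226 billion; first-round consumption changes by −c × ΔT = −0.45 × (+$226 billion) = −$101.7 billion.
Expenditure multiplier = 1/(1 − c(1−t) + m) = 1/(1 − 0.45×0.81 + 0.1) = 1/0.7355 ≈ 1.36.
The tax multiplier is −c × k ≈ −0.612, so ΔY = k × (−c·ΔT) = (−$101.7 billion) / 0.7355 ≈ −$138 billion.

−$138 billion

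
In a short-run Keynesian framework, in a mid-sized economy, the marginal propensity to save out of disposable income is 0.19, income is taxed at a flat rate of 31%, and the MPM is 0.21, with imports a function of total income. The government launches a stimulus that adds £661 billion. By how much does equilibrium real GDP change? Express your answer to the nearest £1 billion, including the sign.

MPC = 1 − MPS = 1 − 0.19 = 0.81.
Spending multiplier = 1/(1 − c(1−t) + m) = 1/(1 − 0.81×0.69 + 0.21) = 1/0.6511 ≈ 1.536.
ΔY = k × ΔG = (+£661 billion) / 0.6511 ≈ +£1,015 billion.

+£1,015 billion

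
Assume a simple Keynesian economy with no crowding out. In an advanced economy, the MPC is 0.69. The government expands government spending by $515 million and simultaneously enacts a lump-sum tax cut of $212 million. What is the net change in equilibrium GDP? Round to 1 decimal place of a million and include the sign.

+$2,133.2 million

Expenditure multiplier = 1/(1 − MPC) = 1/(1 − 0.69) = 1/0.31 ≈ 3.226.
ΔG contributes k·ΔG = (+$515 million) / 0.31 ≈ +$1,661.3 million.
ΔT of −$212 million changes first-round spending by −c·ΔT = +$146.28 million, contributing k·(−c·ΔT) = (+$146.28 million) / 0.31 ≈ +$471.9 million.
Net ΔY = k(ΔG − c·ΔT) = (+$661.28 million) / 0.31 ≈ +$2,133.2 million.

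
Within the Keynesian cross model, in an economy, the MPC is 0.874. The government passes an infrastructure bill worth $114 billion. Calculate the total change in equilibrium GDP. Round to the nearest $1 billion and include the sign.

+$905 billion

Expenditure multiplier = 1/(1 − MPC) = 1/(1 − 0.874) = 1/0.126 ≈ 7.937.
ΔY = k × ΔG = (+$114 billion) / 0.126 ≈ +$905 billion.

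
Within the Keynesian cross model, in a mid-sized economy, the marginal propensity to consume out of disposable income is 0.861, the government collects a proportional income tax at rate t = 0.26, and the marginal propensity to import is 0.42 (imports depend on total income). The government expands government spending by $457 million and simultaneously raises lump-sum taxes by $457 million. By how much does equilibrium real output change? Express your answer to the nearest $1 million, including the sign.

Expenditure multiplier = 1/(1 − c(1−t) + m) = 1/(1 − 0.861×0.74 + 0.42) = 1/0.78286 ≈ 1.277.
ΔG contributes k·ΔG = (+$457 million) / 0.78286 ≈ +$583.8 million.
ΔT of +$457 million changes first-round spending by −c·ΔT = −$393.477 million, contributing k·(−c·ΔT) = (−$393.477 million) / 0.78286 ≈ −$502.6 million.
Net ΔY = k(ΔG − c·ΔT) = (+$63.523 million) / 0.78286 ≈ +$81 million.

+$81 million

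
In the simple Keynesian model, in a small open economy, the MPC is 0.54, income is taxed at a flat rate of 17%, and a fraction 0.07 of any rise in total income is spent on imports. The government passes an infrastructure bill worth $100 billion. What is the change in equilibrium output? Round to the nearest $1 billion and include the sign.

Government-spending multiplier = 1/(1 − c(1−t) + m) = 1/(1 − 0.54×0.83 + 0.07) = 1/0.6218 ≈ 1.608.
ΔY = k × ΔG = (+$100 billion) / 0.6218 ≈ +$161 billion.

+$161 billion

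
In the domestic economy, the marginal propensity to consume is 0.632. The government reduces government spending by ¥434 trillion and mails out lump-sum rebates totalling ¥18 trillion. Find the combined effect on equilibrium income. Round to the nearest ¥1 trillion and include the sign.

Expenditure multiplier = 1/(1 − MPC) = 1/(1 − 0.632) = 1/0.368 ≈ 2.717.
ΔG contributes k·ΔG = (−¥434 trillion) / 0.368 ≈ −¥1,179.3 trillion.
ΔT of −¥18 trillion changes first-round spending by −c·ΔT = +¥11.376 trillion, contributing k·(−c·ΔT) = (+¥11.376 trillion) / 0.368 ≈ +¥30.9 trillion.
Net ΔY = k(ΔG − c·ΔT) = (−¥422.624 trillion) / 0.368 ≈ −¥1,148 trillion.

−¥1,148 trillion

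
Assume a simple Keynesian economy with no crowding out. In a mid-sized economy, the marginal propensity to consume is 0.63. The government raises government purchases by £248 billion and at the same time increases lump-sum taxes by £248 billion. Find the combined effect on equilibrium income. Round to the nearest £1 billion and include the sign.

Expenditure multiplier = 1/(1 − MPC) = 1/(1 − 0.63) = 1/0.37 ≈ 2.703.
ΔG contributes k·ΔG = (+£248 billion) / 0.37 ≈ +£670.3 billion.
ΔT of +£248 billion changes first-round spending by −c·ΔT = −£156.24 billion, contributing k·(−c·ΔT) = (−£156.24 billion) / 0.37 ≈ −£422.3 billion.
With ΔG = ΔT and no other leakages, the balanced-budget multiplier is 1, so ΔY = ΔG = +£248 billion.

+£248 billion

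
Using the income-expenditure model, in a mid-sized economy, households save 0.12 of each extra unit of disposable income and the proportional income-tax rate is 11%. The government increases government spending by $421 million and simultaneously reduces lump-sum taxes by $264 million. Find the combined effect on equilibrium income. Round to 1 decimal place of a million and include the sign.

MPC = 1 − MPS = 1 − 0.12 = 0.88.
Expenditure multiplier = 1/(1 − c(1−t)) = 1/(1 − 0.88×0.89) = 1/0.2168 ≈ 4.613.
ΔG contributes k·ΔG = (+$421 million) / 0.2168 ≈ +$1,941.9 million.
ΔT of −$264 million changes first-round spending by −c·ΔT = +$232.32 million, contributing k·(−c·ΔT) = (+$232.32 million) / 0.2168 ≈ +$1,071.6 million.
Net ΔY = k(ΔG − c·ΔT) = (+$653.32 million) / 0.2168 ≈ +$3,013.5 million.

+$3,013.5 million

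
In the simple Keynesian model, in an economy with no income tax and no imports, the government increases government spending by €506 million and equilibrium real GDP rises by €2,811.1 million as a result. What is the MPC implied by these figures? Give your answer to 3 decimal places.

Implied spending multiplier k = ΔY/ΔG = 2,811.1/506 ≈ 5.5555.
Since k = 1/(1 − MPC), MPC = 1 − 1/k = 1 − ΔG/ΔY = 1 − 506/2,811.1 ≈ 0.820.

0.820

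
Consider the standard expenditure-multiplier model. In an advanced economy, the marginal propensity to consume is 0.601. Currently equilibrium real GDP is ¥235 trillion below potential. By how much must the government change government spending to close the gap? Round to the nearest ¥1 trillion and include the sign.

+¥94 trillion

Spending multiplier = 1/(1 − MPC) = 1/(1 − 0.601) = 1/0.399 ≈ 2.506.
Need ΔY = +¥235 trillion, so ΔG = ΔY/k = (+¥235 trillion) × 0.399 ≈ +¥94 trillion.
The government should increase government spending by ¥94 trillion.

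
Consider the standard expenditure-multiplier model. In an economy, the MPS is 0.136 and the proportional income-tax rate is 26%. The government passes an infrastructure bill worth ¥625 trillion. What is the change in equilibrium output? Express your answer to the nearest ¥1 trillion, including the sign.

MPC = 1 − MPS = 1 − 0.136 = 0.864.
Spending multiplier = 1/(1 − c(1−t)) = 1/(1 − 0.864×0.74) = 1/0.36064 ≈ 2.773.
ΔY = k × ΔG = (+¥625 trillion) / 0.36064 ≈ +¥1,733 trillion.

+¥1,733 trillion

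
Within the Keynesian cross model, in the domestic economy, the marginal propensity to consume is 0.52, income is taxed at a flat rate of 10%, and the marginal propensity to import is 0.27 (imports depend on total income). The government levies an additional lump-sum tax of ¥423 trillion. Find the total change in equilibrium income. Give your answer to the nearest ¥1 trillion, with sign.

−¥274 trillion

A lump-sum tax change of +¥423 trillion shifts disposable income by −¥423 trillion; first-round consumption changes by −c × ΔT = −0.52 × (+¥423 trillion) = −¥219.96 trillion.
Expenditure multiplier = 1/(1 − c(1−t) + m) = 1/(1 − 0.52×0.9 + 0.27) = 1/0.802 ≈ 1.247.
The tax multiplier is −c × k ≈ −0.648, so ΔY = k × (−c·ΔT) = (−¥219.96 trillion) / 0.802 ≈ −¥274 trillion.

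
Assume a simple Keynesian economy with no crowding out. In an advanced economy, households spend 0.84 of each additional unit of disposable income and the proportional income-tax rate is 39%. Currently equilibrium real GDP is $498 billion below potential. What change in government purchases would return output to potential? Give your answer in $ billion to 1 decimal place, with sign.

Spending multiplier = 1/(1 − c(1−t)) = 1/(1 − 0.84×0.61) = 1/0.4876 ≈ 2.051.
Need ΔY = +$498 billion, so ΔG = ΔY/k = (+$498 billion) × 0.4876 ≈ +$242.8 billion.
The government should increase government purchases by $242.8 billion.

+$242.8 billion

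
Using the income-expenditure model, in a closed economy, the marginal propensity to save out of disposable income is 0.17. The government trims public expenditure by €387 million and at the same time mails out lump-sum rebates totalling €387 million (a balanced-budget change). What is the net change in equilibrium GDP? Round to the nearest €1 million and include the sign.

−€387 million

MPC = 1 − MPS = 1 − 0.17 = 0.83.
Expenditure multiplier = 1/(1 − MPC) = 1/(1 − 0.83) = 1/0.17 ≈ 5.882.
ΔG contributes k·ΔG = (−€387 million) / 0.17 ≈ −€2,276.5 million.
ΔT of −€387 million changes first-round spending by −c·ΔT = +€321.21 million, contributing k·(−c·ΔT) = (+€321.21 million) / 0.17 ≈ +€1,889.5 million.
With ΔG = ΔT and no other leakages, the balanced-budget multiplier is 1, so ΔY = ΔG = −€387 million.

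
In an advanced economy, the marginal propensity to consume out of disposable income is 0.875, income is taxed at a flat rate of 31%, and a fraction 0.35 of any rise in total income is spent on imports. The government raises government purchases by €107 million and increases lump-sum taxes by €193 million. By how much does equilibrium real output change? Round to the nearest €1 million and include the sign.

Expenditure multiplier = 1/(1 − c(1−t) + m) = 1/(1 − 0.875×0.69 + 0.35) = 1/0.74625 ≈ 1.34.
ΔG contributes k·ΔG = (+€107 million) / 0.74625 ≈ +€143.4 million.
ΔT of +€193 million changes first-round spending by −c·ΔT = −€168.875 million, contributing k·(−c·ΔT) = (−€168.875 million) / 0.74625 ≈ −€226.3 million.
Net ΔY = k(ΔG − c·ΔT) = (−€61.875 million) / 0.74625 ≈ −€83 million.

−€83 million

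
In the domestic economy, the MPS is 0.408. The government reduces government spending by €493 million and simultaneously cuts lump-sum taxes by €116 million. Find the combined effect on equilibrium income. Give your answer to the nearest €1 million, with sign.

MPC = 1 − MPS = 1 − 0.408 = 0.592.
Expenditure multiplier = 1/(1 − MPC) = 1/(1 − 0.592) = 1/0.408 ≈ 2.451.
ΔG contributes k·ΔG = (−€493 million) / 0.408 ≈ −€1,208.3 million.
ΔT of −€116 million changes first-round spending by −c·ΔT = +€68.672 million, contributing k·(−c·ΔT) = (+€68.672 million) / 0.408 ≈ +€168.3 million.
Net ΔY = k(ΔG − c·ΔT) = (−€424.328 million) / 0.408 ≈ −€1,040 million.

−€1,040 million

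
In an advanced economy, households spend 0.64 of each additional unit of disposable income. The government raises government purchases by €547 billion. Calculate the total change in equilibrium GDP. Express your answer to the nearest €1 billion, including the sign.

+€1,519 billion

Government-spending multiplier = 1/(1 − MPC) = 1/(1 − 0.64) = 1/0.36 ≈ 2.778.
ΔY = k × ΔG = (+€547 billion) / 0.36 ≈ +€1,519 billion.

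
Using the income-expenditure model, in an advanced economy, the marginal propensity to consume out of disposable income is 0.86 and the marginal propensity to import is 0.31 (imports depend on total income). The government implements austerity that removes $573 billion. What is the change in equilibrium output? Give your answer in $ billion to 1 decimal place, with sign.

−$1,273.3 billion

Expenditure multiplier = 1/(1 − c + m) = 1/(1 − 0.86 + 0.31) = 1/0.45 ≈ 2.222.
ΔY = k × ΔG = (−$573 billion) / 0.45 ≈ −$1,273.3 billion.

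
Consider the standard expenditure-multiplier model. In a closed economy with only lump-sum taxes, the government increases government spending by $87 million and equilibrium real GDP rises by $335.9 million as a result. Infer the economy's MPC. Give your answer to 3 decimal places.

0.741

Implied spending multiplier k = ΔY/ΔG = 335.9/87 ≈ 3.8609.
Since k = 1/(1 − MPC), MPC = 1 − 1/k = 1 − ΔG/ΔY = 1 − 87/335.9 ≈ 0.741.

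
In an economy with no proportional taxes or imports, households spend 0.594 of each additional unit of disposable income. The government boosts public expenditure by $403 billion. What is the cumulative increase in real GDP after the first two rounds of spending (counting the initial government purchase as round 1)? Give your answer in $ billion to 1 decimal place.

Round 1 adds ΔG = $403 billion; each later round is MPC = 0.594 times the previous.
After 2 rounds: 403 + 239.382 = ΔG·(1 − c^2)/(1 − c) = 403 × (1 − 0.352836)/0.406 ≈ $642.4 billion.

$642.4 billion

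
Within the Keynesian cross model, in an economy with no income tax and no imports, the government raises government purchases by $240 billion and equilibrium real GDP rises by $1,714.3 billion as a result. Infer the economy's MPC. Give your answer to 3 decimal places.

Implied spending multiplier k = ΔY/ΔG = 1,714.3/240 ≈ 7.1429.
Since k = 1/(1 − MPC), MPC = 1 − 1/k = 1 − ΔG/ΔY = 1 − 240/1,714.3 ≈ 0.860.

0.860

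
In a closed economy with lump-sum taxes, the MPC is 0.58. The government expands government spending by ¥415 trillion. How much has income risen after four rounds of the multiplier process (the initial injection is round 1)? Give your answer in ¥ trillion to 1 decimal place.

Round 1 adds ΔG = ¥415 trillion; each later round is MPC = 0.58 times the previous.
After 4 rounds: 415 + 240.7 + 139.606 + 80.97148 = ΔG·(1 − c^4)/(1 − c) = 415 × (1 − 0.11316496)/0.42 ≈ ¥876.3 trillion.

¥876.3 trillion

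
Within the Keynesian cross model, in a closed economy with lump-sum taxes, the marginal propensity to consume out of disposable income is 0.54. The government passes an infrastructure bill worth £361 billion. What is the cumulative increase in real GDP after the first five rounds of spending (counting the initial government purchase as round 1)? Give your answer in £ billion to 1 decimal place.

£748.7 billion

Round 1 adds ΔG = £361 billion; each later round is MPC = 0.54 times the previous.
After 5 rounds: 361 + 194.94 + 105.2676 + 56.844504 + 30.69603216 = ΔG·(1 − c^5)/(1 − c) = 361 × (1 − 0.0459165024)/0.46 ≈ £748.7 billion.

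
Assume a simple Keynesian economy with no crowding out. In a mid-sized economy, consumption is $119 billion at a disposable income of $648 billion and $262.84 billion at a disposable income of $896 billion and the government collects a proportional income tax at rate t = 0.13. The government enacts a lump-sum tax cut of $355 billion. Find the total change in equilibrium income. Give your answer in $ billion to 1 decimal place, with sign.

+$415.6 billion

MPC = ΔC/ΔYd = (262.84 − 119)/(896 − 648) = 143.84/248 = 0.58.
A lump-sum tax change of −$355 billion shifts disposable income by +$355 billion; first-round consumption changes by −c × ΔT = −0.58 × (−$355 billion) = +$205.9 billion.
Expenditure multiplier = 1/(1 − c(1−t)) = 1/(1 − 0.58×0.87) = 1/0.4954 ≈ 2.019.
The tax multiplier is −c × k ≈ −1.171, so ΔY = k × (−c·ΔT) = (+$205.9 billion) / 0.4954 ≈ +$415.6 billion.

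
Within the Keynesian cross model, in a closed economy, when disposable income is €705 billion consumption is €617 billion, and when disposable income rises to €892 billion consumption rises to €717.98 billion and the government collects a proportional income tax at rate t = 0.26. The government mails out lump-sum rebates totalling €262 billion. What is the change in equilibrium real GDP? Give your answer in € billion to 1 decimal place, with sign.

+€235.6 billion

MPC = ΔC/ΔYd = (717.98 − 617)/(892 − 705) = 100.98/187 = 0.54.
A lump-sum tax change of −€262 billion shifts disposable income by +€262 billion; first-round consumption changes by −c × ΔT = −0.54 × (−€262 billion) = +€141.48 billion.
Expenditure multiplier = 1/(1 − c(1−t)) = 1/(1 − 0.54×0.74) = 1/0.6004 ≈ 1.666.
The tax multiplier is −c × k ≈ −0.899, so ΔY = k × (−c·ΔT) = (+€141.48 billion) / 0.6004 ≈ +€235.6 billion.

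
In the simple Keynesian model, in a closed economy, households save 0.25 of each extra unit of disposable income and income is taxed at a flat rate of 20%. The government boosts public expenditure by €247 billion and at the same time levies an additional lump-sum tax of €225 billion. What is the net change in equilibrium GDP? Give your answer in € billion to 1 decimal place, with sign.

+€195.6 billion

MPC = 1 − MPS = 1 − 0.25 = 0.75.
Expenditure multiplier = 1/(1 − c(1−t)) = 1/(1 − 0.75×0.8) = 1/0.4 = 2.5.
ΔG contributes k·ΔG = (+€247 billion) / 0.4 = +€617.5 billion.
ΔT of +€225 billion changes first-round spending by −c·ΔT = −€168.75 billion, contributing k·(−c·ΔT) = (−€168.75 billion) / 0.4 ≈ −€421.9 billion.
Net ΔY = k(ΔG − c·ΔT) = (+€78.25 billion) / 0.4 ≈ +€195.6 billion.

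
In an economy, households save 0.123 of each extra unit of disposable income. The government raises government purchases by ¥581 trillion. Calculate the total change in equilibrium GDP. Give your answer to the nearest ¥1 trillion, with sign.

+¥4,724 trillion

MPC = 1 − MPS = 1 − 0.123 = 0.877.
Expenditure multiplier = 1/(1 − MPC) = 1/(1 − 0.877) = 1/0.123 ≈ 8.13.
ΔY = k × ΔG = (+¥581 trillion) / 0.123 ≈ +¥4,724 trillion.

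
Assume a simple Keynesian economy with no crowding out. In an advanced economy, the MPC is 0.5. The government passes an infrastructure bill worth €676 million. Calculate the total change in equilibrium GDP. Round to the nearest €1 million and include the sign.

+€1,352 million

Spending multiplier = 1/(1 − MPC) = 1/(1 − 0.5) = 1/0.5 = 2.
ΔY = k × ΔG = (+€676 million) / 0.5 = +€1,352 million.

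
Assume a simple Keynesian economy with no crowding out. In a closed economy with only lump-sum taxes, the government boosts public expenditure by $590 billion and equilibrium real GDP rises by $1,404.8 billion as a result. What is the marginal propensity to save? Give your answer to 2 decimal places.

Implied spending multiplier k = ΔY/ΔG = 1,404.8/590 ≈ 2.381.
Since k = 1/(1 − MPC), MPC = 1 − 1/k = 1 − ΔG/ΔY = 1 − 590/1,404.8 ≈ 0.58.
MPS = 1 − MPC = 0.42.

0.42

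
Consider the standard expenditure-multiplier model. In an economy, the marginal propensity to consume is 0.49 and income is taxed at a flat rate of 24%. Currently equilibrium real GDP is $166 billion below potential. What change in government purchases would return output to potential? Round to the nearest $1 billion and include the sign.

+$104 billion

Spending multiplier = 1/(1 − c(1−t)) = 1/(1 − 0.49×0.76) = 1/0.6276 ≈ 1.593.
Need ΔY = +$166 billion, so ΔG = ΔY/k = (+$166 billion) × 0.6276 ≈ +$104 billion.
The government should increase government purchases by $104 billion.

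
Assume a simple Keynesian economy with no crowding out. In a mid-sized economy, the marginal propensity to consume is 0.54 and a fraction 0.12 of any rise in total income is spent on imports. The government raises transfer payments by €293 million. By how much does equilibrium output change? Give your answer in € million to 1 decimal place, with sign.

+€272.8 million

The transfer change shifts disposable income by +€293 million, so first-round consumption changes by c·ΔTR = 0.54 × (+€293 million) = +€158.22 million.
Expenditure multiplier = 1/(1 − c + m) = 1/(1 − 0.54 + 0.12) = 1/0.58 ≈ 1.724.
The transfer multiplier is c × k ≈ 0.931, so ΔY = k × (c·ΔTR) = (+€158.22 million) / 0.58 ≈ +€272.8 million.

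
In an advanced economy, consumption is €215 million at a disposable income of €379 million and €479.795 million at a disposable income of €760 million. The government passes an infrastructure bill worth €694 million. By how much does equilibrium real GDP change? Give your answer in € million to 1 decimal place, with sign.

+€2,275.4 million

MPC = ΔC/ΔYd = (479.795 − 215)/(760 − 379) = 264.795/381 = 0.695.
Spending multiplier = 1/(1 − MPC) = 1/(1 − 0.695) = 1/0.305 ≈ 3.279.
ΔY = k × ΔG = (+€694 million) / 0.305 ≈ +€2,275.4 million.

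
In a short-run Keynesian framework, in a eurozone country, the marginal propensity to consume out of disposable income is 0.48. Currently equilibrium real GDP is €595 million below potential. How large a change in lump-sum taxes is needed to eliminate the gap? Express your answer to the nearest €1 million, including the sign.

−€645 million

Spending multiplier = 1/(1 − MPC) = 1/(1 − 0.48) = 1/0.52 ≈ 1.923.
Tax multiplier = −c·k = −0.48/0.52 ≈ −0.923. Need ΔY = +€595 million, so ΔT = ΔY/(−c·k) = −(+€595 million) × 0.52 / 0.48 ≈ −€645 million.
The government should cut lump-sum taxes by €645 million.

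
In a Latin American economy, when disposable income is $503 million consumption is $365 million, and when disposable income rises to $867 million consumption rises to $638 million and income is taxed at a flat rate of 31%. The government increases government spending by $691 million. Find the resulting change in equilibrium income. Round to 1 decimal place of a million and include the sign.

MPC = ΔC/ΔYd = (638 − 365)/(867 − 503) = 273/364 = 0.75.
Government-spending multiplier = 1/(1 − c(1−t)) = 1/(1 − 0.75×0.69) = 1/0.4825 ≈ 2.073.
ΔY = k × ΔG = (+$691 million) / 0.4825 ≈ +$1,432.1 million.

+$1,432.1 million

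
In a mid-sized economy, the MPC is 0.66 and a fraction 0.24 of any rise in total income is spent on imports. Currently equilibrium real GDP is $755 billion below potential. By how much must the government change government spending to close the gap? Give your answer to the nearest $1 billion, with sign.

+$438 billion

Spending multiplier = 1/(1 − c + m) = 1/(1 − 0.66 + 0.24) = 1/0.58 ≈ 1.724.
Need ΔY = +$755 billion, so ΔG = ΔY/k = (+$755 billion) × 0.58 ≈ +$438 billion.
The government should increase government spending by $438 billion.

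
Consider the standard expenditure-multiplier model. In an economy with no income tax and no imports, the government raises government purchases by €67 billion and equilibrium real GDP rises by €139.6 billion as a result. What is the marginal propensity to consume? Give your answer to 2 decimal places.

0.52

Implied spending multiplier k = ΔY/ΔG = 139.6/67 ≈ 2.0836.
Since k = 1/(1 − MPC), MPC = 1 − 1/k = 1 − ΔG/ΔY = 1 − 67/139.6 ≈ 0.52.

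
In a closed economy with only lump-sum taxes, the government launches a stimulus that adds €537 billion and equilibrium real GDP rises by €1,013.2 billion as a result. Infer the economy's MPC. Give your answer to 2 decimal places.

0.47

Implied spending multiplier k = ΔY/ΔG = 1,013.2/537 ≈ 1.8868.
Since k = 1/(1 − MPC), MPC = 1 − 1/k = 1 − ΔG/ΔY = 1 − 537/1,013.2 ≈ 0.47.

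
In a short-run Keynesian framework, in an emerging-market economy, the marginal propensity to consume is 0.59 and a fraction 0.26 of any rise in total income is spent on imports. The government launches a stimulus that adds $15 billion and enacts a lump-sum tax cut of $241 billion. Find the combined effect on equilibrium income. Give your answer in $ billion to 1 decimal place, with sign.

Expenditure multiplier = 1/(1 − c + m) = 1/(1 − 0.59 + 0.26) = 1/0.67 ≈ 1.493.
ΔG contributes k·ΔG = (+$15 billion) / 0.67 ≈ +$22.4 billion.
ΔT of −$241 billion changes first-round spending by −c·ΔT = +$142.19 billion, contributing k·(−c·ΔT) = (+$142.19 billion) / 0.67 ≈ +$212.2 billion.
Net ΔY = k(ΔG − c·ΔT) = (+$157.19 billion) / 0.67 ≈ +$234.6 billion.

+$234.6 billion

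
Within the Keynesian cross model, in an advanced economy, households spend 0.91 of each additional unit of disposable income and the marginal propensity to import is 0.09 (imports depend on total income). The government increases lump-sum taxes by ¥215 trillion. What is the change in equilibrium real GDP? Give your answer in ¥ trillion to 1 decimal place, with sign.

A lump-sum tax change of +¥215 trillion shifts disposable income by −¥215 trillion; first-round consumption changes by −c × ΔT = −0.91 × (+¥215 trillion) = −¥195.65 trillion.
Expenditure multiplier = 1/(1 − c + m) = 1/(1 − 0.91 + 0.09) = 1/0.18 ≈ 5.556.
The tax multiplier is −c × k ≈ −5.056, so ΔY = k × (−c·ΔT) = (−¥195.65 trillion) / 0.18 ≈ −¥1,086.9 trillion.

−¥1,086.9 trillion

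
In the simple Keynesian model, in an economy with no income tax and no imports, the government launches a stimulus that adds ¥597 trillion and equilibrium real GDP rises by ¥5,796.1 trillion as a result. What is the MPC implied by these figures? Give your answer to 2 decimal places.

0.90

Implied spending multiplier k = ΔY/ΔG = 5,796.1/597 ≈ 9.7087.
Since k = 1/(1 − MPC), MPC = 1 − 1/k = 1 − ΔG/ΔY = 1 − 597/5,796.1 ≈ 0.90.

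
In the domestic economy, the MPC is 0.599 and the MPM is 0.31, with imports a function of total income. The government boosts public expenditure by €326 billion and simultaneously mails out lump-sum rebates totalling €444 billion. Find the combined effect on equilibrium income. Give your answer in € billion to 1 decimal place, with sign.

+€832.6 billion

Expenditure multiplier = 1/(1 − c + m) = 1/(1 − 0.599 + 0.31) = 1/0.711 ≈ 1.406.
ΔG contributes k·ΔG = (+€326 billion) / 0.711 ≈ +€458.5 billion.
ΔT of −€444 billion changes first-round spending by −c·ΔT = +€265.956 billion, contributing k·(−c·ΔT) = (+€265.956 billion) / 0.711 ≈ +€374.1 billion.
Net ΔY = k(ΔG − c·ΔT) = (+€591.956 billion) / 0.711 ≈ +€832.6 billion.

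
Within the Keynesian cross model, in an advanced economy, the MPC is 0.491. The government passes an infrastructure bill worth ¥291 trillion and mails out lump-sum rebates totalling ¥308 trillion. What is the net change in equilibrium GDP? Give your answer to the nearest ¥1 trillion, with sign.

Expenditure multiplier = 1/(1 − MPC) = 1/(1 − 0.491) = 1/0.509 ≈ 1.965.
ΔG contributes k·ΔG = (+¥291 trillion) / 0.509 ≈ +¥571.7 trillion.
ΔT of −¥308 trillion changes first-round spending by −c·ΔT = +¥151.228 trillion, contributing k·(−c·ΔT) = (+¥151.228 trillion) / 0.509 ≈ +¥297.1 trillion.
Net ΔY = k(ΔG − c·ΔT) = (+¥442.228 trillion) / 0.509 ≈ +¥869 trillion.

+¥869 trillion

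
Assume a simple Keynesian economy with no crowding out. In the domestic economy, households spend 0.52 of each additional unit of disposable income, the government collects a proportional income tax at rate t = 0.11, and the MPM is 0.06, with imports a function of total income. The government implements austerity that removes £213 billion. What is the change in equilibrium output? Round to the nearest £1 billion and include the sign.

−£357 billion

Spending multiplier = 1/(1 − c(1−t) + m) = 1/(1 − 0.52×0.89 + 0.06) = 1/0.5972 ≈ 1.674.
ΔY = k × ΔG = (−£213 billion) / 0.5972 ≈ −£357 billion.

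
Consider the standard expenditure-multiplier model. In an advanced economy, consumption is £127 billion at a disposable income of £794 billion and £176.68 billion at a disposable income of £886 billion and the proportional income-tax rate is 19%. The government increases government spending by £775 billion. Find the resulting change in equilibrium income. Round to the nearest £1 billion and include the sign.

MPC = ΔC/ΔYd = (176.68 − 127)/(886 − 794) = 49.68/92 = 0.54.
Government-spending multiplier = 1/(1 − c(1−t)) = 1/(1 − 0.54×0.81) = 1/0.5626 ≈ 1.777.
ΔY = k × ΔG = (+£775 billion) / 0.5626 ≈ +£1,378 billion.

+£1,378 billion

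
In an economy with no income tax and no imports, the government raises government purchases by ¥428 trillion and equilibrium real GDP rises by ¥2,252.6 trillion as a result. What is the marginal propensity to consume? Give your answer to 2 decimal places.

0.81

Implied spending multiplier k = ΔY/ΔG = 2,252.6/428 ≈ 5.2631.
Since k = 1/(1 − MPC), MPC = 1 − 1/k = 1 − ΔG/ΔY = 1 − 428/2,252.6 ≈ 0.81.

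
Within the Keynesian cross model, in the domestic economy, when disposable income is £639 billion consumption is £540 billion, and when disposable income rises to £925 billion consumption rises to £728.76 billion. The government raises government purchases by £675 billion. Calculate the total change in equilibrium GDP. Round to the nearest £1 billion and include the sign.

+£1,985 billion

MPC = ΔC/ΔYd = (728.76 − 540)/(925 − 639) = 188.76/286 = 0.66.
Expenditure multiplier = 1/(1 − MPC) = 1/(1 − 0.66) = 1/0.34 ≈ 2.941.
ΔY = k × ΔG = (+£675 billion) / 0.34 ≈ +£1,985 billion.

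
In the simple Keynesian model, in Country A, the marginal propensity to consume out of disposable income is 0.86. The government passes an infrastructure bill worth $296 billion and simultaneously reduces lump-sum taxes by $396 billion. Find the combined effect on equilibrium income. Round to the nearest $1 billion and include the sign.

+$4,547 billion

Expenditure multiplier = 1/(1 − MPC) = 1/(1 − 0.86) = 1/0.14 ≈ 7.143.
ΔG contributes k·ΔG = (+$296 billion) / 0.14 ≈ +$2,114.3 billion.
ΔT of −$396 billion changes first-round spending by −c·ΔT = +$340.56 billion, contributing k·(−c·ΔT) = (+$340.56 billion) / 0.14 ≈ +$2,432.6 billion.
Net ΔY = k(ΔG − c·ΔT) = (+$636.56 billion) / 0.14 ≈ +$4,547 billion.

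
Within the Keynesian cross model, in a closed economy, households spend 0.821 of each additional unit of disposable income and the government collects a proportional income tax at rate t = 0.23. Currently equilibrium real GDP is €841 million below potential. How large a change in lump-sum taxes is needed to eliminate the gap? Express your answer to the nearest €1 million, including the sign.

Spending multiplier = 1/(1 − c(1−t)) = 1/(1 − 0.821×0.77) = 1/0.36783 ≈ 2.719.
Tax multiplier = −c·k = −0.821/0.36783 ≈ −2.232. Need ΔY = +€841 million, so ΔT = ΔY/(−c·k) = −(+€841 million) × 0.36783 / 0.821 ≈ −€377 million.
The government should cut lump-sum taxes by €377 million.

−€377 million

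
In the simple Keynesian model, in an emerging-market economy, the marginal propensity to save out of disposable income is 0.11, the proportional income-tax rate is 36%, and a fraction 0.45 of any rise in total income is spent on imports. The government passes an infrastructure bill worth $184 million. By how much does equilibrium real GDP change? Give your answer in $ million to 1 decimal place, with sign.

MPC = 1 − MPS = 1 − 0.11 = 0.89.
Spending multiplier = 1/(1 − c(1−t) + m) = 1/(1 − 0.89×0.64 + 0.45) = 1/0.8804 ≈ 1.136.
ΔY = k × ΔG = (+$184 million) / 0.8804 ≈ +$209 million.

+$209.0 million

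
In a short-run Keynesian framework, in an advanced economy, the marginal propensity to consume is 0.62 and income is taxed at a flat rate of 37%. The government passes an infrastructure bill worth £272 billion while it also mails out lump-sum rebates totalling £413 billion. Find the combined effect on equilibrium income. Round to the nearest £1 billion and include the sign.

+£867 billion

Expenditure multiplier = 1/(1 − c(1−t)) = 1/(1 − 0.62×0.63) = 1/0.6094 ≈ 1.641.
ΔG contributes k·ΔG = (+£272 billion) / 0.6094 ≈ +£446.3 billion.
ΔT of −£413 billion changes first-round spending by −c·ΔT = +£256.06 billion, contributing k·(−c·ΔT) = (+£256.06 billion) / 0.6094 ≈ +£420.2 billion.
Net ΔY = k(ΔG − c·ΔT) = (+£528.06 billion) / 0.6094 ≈ +£867 billion.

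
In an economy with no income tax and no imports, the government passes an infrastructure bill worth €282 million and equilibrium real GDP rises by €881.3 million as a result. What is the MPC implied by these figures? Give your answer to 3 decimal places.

0.680

Implied spending multiplier k = ΔY/ΔG = 881.3/282 ≈ 3.1252.
Since k = 1/(1 − MPC), MPC = 1 − 1/k = 1 − ΔG/ΔY = 1 − 282/881.3 ≈ 0.680.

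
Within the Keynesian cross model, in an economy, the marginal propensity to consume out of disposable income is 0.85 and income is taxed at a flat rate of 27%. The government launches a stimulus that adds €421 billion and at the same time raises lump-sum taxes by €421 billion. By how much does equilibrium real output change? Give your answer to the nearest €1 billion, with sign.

+€166 billion

Expenditure multiplier = 1/(1 − c(1−t)) = 1/(1 − 0.85×0.73) = 1/0.3795 ≈ 2.635.
ΔG contributes k·ΔG = (+€421 billion) / 0.3795 ≈ +€1,109.4 billion.
ΔT of +€421 billion changes first-round spending by −c·ΔT = −€357.85 billion, contributing k·(−c·ΔT) = (−€357.85 billion) / 0.3795 ≈ −€943 billion.
Net ΔY = k(ΔG − c·ΔT) = (+€63.15 billion) / 0.3795 ≈ +€166 billion.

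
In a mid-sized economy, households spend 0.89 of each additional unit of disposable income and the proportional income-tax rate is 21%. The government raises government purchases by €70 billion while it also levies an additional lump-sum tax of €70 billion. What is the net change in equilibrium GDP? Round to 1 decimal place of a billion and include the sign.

Expenditure multiplier = 1/(1 − c(1−t)) = 1/(1 − 0.89×0.79) = 1/0.2969 ≈ 3.368.
ΔG contributes k·ΔG = (+€70 billion) / 0.2969 ≈ +€235.8 billion.
ΔT of +€70 billion changes first-round spending by −c·ΔT = −€62.3 billion, contributing k·(−c·ΔT) = (−€62.3 billion) / 0.2969 ≈ −€209.8 billion.
Net ΔY = k(ΔG − c·ΔT) = (+€7.7 billion) / 0.2969 ≈ +€25.9 billion.

+€25.9 billion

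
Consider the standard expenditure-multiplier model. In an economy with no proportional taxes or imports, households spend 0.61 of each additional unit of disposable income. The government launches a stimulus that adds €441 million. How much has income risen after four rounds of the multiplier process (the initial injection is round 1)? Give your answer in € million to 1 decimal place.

Round 1 adds ΔG = €441 million; each later round is MPC = 0.61 times the previous.
After 4 rounds: 441 + 269.01 + 164.0961 + 100.098621 = ΔG·(1 − c^4)/(1 − c) = 441 × (1 − 0.13845841)/0.39 ≈ €974.2 million.

€974.2 million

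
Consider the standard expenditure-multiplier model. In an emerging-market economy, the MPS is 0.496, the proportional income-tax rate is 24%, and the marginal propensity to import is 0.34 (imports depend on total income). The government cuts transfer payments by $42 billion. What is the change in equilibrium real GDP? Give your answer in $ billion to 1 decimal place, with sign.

MPC = 1 − MPS = 1 − 0.496 = 0.504.
The transfer change shifts disposable income by −$42 billion, so first-round consumption changes by c·ΔTR = 0.504 × (−$42 billion) = −$21.168 billion.
Expenditure multiplier = 1/(1 − c(1−t) + m) = 1/(1 − 0.504×0.76 + 0.34) = 1/0.95696 ≈ 1.045.
The transfer multiplier is c × k ≈ 0.527, so ΔY = k × (c·ΔTR) = (−$21.168 billion) / 0.95696 ≈ −$22.1 billion.

−$22.1 billion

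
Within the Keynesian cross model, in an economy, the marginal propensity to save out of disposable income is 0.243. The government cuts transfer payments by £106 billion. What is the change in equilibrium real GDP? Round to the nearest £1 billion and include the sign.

MPC = 1 − MPS = 1 − 0.243 = 0.757.
The transfer change shifts disposable income by −£106 billion, so first-round consumption changes by c·ΔTR = 0.757 × (−£106 billion) = −£80.242 billion.
Expenditure multiplier = 1/(1 − MPC) = 1/(1 − 0.757) = 1/0.243 ≈ 4.115.
The transfer multiplier is c × k ≈ 3.115, so ΔY = k × (c·ΔTR) = (−£80.242 billion) / 0.243 ≈ −£330 billion.

−£330 billion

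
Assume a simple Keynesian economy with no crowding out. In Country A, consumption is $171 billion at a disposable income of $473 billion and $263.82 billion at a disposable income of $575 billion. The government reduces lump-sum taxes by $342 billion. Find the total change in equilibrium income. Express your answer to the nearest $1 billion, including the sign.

+$3,458 billion

MPC = ΔC/ΔYd = (263.82 − 171)/(575 − 473) = 92.82/102 = 0.91.
A lump-sum tax change of −$342 billion shifts disposable income by +$342 billion; first-round consumption changes by −c × ΔT = −0.91 × (−$342 billion) = +$311.22 billion.
Expenditure multiplier = 1/(1 − MPC) = 1/(1 − 0.91) = 1/0.09 ≈ 11.111.
The tax multiplier is −c × k ≈ −10.111, so ΔY = k × (−c·ΔT) = (+$311.22 billion) / 0.09 = +$3,458 billion.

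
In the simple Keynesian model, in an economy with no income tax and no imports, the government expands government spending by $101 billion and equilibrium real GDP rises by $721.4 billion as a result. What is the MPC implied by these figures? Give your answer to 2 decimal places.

0.86

Implied spending multiplier k = ΔY/ΔG = 721.4/101 ≈ 7.1426.
Since k = 1/(1 − MPC), MPC = 1 − 1/k = 1 − ΔG/ΔY = 1 − 101/721.4 ≈ 0.86.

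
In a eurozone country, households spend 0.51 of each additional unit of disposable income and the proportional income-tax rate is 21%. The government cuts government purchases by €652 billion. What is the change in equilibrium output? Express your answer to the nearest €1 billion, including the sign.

−€1,092 billion

Expenditure multiplier = 1/(1 − c(1−t)) = 1/(1 − 0.51×0.79) = 1/0.5971 ≈ 1.675.
ΔY = k × ΔG = (−€652 billion) / 0.5971 ≈ −€1,092 billion.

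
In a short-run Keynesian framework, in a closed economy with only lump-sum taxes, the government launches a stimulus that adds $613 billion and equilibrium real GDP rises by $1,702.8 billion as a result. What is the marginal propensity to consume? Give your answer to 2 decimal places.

Implied spending multiplier k = ΔY/ΔG = 1,702.8/613 ≈ 2.7778.
Since k = 1/(1 − MPC), MPC = 1 − 1/k = 1 − ΔG/ΔY = 1 − 613/1,702.8 ≈ 0.64.

0.64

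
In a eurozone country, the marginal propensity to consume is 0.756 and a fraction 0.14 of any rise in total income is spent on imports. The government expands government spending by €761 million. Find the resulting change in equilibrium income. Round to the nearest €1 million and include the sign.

+€1,982 million

Spending multiplier = 1/(1 − c + m) = 1/(1 − 0.756 + 0.14) = 1/0.384 ≈ 2.604.
ΔY = k × ΔG = (+€761 million) / 0.384 ≈ +€1,982 million.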